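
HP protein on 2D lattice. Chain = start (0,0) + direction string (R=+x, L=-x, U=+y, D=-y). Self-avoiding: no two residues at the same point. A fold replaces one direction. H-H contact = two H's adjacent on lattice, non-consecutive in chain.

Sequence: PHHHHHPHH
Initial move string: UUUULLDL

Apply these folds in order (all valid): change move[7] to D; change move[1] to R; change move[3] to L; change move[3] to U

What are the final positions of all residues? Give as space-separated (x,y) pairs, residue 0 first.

Answer: (0,0) (0,1) (1,1) (1,2) (1,3) (0,3) (-1,3) (-1,2) (-1,1)

Derivation:
Initial moves: UUUULLDL
Fold: move[7]->D => UUUULLDD (positions: [(0, 0), (0, 1), (0, 2), (0, 3), (0, 4), (-1, 4), (-2, 4), (-2, 3), (-2, 2)])
Fold: move[1]->R => URUULLDD (positions: [(0, 0), (0, 1), (1, 1), (1, 2), (1, 3), (0, 3), (-1, 3), (-1, 2), (-1, 1)])
Fold: move[3]->L => URULLLDD (positions: [(0, 0), (0, 1), (1, 1), (1, 2), (0, 2), (-1, 2), (-2, 2), (-2, 1), (-2, 0)])
Fold: move[3]->U => URUULLDD (positions: [(0, 0), (0, 1), (1, 1), (1, 2), (1, 3), (0, 3), (-1, 3), (-1, 2), (-1, 1)])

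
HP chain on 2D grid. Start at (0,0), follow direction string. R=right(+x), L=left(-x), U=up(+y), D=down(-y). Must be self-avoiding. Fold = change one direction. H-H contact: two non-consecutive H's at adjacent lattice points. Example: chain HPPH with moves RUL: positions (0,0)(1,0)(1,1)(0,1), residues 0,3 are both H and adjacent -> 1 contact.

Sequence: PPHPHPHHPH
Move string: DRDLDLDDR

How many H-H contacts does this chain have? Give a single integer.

Positions: [(0, 0), (0, -1), (1, -1), (1, -2), (0, -2), (0, -3), (-1, -3), (-1, -4), (-1, -5), (0, -5)]
No H-H contacts found.

Answer: 0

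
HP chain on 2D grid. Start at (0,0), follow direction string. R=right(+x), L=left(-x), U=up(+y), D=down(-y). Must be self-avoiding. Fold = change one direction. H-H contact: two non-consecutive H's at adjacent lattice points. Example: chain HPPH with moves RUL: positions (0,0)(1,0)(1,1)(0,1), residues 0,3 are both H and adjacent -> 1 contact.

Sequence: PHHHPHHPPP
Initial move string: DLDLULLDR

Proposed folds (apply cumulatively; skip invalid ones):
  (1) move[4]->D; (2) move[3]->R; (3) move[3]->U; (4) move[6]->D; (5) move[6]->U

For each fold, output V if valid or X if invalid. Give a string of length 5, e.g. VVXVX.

Initial: DLDLULLDR -> [(0, 0), (0, -1), (-1, -1), (-1, -2), (-2, -2), (-2, -1), (-3, -1), (-4, -1), (-4, -2), (-3, -2)]
Fold 1: move[4]->D => DLDLDLLDR VALID
Fold 2: move[3]->R => DLDRDLLDR VALID
Fold 3: move[3]->U => DLDUDLLDR INVALID (collision), skipped
Fold 4: move[6]->D => DLDRDLDDR VALID
Fold 5: move[6]->U => DLDRDLUDR INVALID (collision), skipped

Answer: VVXVX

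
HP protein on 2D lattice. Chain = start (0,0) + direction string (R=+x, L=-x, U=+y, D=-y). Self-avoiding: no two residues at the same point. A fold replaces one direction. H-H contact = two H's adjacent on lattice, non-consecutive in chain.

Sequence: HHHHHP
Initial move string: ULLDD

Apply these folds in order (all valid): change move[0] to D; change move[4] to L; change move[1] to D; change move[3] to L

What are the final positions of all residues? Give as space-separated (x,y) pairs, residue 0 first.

Initial moves: ULLDD
Fold: move[0]->D => DLLDD (positions: [(0, 0), (0, -1), (-1, -1), (-2, -1), (-2, -2), (-2, -3)])
Fold: move[4]->L => DLLDL (positions: [(0, 0), (0, -1), (-1, -1), (-2, -1), (-2, -2), (-3, -2)])
Fold: move[1]->D => DDLDL (positions: [(0, 0), (0, -1), (0, -2), (-1, -2), (-1, -3), (-2, -3)])
Fold: move[3]->L => DDLLL (positions: [(0, 0), (0, -1), (0, -2), (-1, -2), (-2, -2), (-3, -2)])

Answer: (0,0) (0,-1) (0,-2) (-1,-2) (-2,-2) (-3,-2)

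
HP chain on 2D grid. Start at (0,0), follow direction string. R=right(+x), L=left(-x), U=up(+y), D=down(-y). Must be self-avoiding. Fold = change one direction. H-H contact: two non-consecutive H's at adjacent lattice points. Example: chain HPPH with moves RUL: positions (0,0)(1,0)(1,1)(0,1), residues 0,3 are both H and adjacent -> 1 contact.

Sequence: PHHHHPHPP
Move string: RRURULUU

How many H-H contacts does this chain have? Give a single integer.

Answer: 1

Derivation:
Positions: [(0, 0), (1, 0), (2, 0), (2, 1), (3, 1), (3, 2), (2, 2), (2, 3), (2, 4)]
H-H contact: residue 3 @(2,1) - residue 6 @(2, 2)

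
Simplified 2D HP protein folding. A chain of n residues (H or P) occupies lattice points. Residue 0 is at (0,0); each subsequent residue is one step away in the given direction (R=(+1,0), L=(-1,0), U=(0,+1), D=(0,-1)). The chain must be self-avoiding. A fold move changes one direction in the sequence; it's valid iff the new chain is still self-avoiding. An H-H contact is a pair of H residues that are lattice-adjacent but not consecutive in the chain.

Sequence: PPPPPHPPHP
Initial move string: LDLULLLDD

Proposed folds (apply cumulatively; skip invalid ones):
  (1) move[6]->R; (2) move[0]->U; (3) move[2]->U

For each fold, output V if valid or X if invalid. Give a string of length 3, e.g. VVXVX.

Initial: LDLULLLDD -> [(0, 0), (-1, 0), (-1, -1), (-2, -1), (-2, 0), (-3, 0), (-4, 0), (-5, 0), (-5, -1), (-5, -2)]
Fold 1: move[6]->R => LDLULLRDD INVALID (collision), skipped
Fold 2: move[0]->U => UDLULLLDD INVALID (collision), skipped
Fold 3: move[2]->U => LDUULLLDD INVALID (collision), skipped

Answer: XXX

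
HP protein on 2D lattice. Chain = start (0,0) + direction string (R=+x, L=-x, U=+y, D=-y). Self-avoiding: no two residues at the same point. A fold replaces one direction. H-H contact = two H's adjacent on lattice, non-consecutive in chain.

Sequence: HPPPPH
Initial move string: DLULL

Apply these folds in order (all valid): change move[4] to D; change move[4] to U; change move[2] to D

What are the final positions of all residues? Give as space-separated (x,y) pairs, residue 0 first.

Answer: (0,0) (0,-1) (-1,-1) (-1,-2) (-2,-2) (-2,-1)

Derivation:
Initial moves: DLULL
Fold: move[4]->D => DLULD (positions: [(0, 0), (0, -1), (-1, -1), (-1, 0), (-2, 0), (-2, -1)])
Fold: move[4]->U => DLULU (positions: [(0, 0), (0, -1), (-1, -1), (-1, 0), (-2, 0), (-2, 1)])
Fold: move[2]->D => DLDLU (positions: [(0, 0), (0, -1), (-1, -1), (-1, -2), (-2, -2), (-2, -1)])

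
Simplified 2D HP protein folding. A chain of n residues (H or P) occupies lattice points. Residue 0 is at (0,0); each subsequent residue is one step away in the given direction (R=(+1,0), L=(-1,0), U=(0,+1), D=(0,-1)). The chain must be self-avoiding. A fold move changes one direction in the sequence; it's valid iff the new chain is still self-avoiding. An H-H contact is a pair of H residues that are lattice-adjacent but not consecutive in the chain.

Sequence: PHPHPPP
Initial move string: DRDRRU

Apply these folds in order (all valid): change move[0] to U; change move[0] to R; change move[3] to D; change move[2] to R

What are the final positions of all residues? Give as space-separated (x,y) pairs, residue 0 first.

Answer: (0,0) (1,0) (2,0) (3,0) (3,-1) (4,-1) (4,0)

Derivation:
Initial moves: DRDRRU
Fold: move[0]->U => URDRRU (positions: [(0, 0), (0, 1), (1, 1), (1, 0), (2, 0), (3, 0), (3, 1)])
Fold: move[0]->R => RRDRRU (positions: [(0, 0), (1, 0), (2, 0), (2, -1), (3, -1), (4, -1), (4, 0)])
Fold: move[3]->D => RRDDRU (positions: [(0, 0), (1, 0), (2, 0), (2, -1), (2, -2), (3, -2), (3, -1)])
Fold: move[2]->R => RRRDRU (positions: [(0, 0), (1, 0), (2, 0), (3, 0), (3, -1), (4, -1), (4, 0)])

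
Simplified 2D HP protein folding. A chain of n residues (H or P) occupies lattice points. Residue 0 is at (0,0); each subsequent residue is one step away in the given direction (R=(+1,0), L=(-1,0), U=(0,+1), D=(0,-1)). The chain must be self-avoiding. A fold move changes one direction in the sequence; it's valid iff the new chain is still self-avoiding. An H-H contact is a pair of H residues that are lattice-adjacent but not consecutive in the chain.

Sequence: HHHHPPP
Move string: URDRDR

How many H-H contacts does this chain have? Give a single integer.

Answer: 1

Derivation:
Positions: [(0, 0), (0, 1), (1, 1), (1, 0), (2, 0), (2, -1), (3, -1)]
H-H contact: residue 0 @(0,0) - residue 3 @(1, 0)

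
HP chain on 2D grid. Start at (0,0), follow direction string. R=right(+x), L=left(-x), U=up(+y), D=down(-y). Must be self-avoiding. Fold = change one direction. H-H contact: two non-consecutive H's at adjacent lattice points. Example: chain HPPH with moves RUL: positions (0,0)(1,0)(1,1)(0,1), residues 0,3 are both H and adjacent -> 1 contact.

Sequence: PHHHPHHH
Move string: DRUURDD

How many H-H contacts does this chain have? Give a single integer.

Positions: [(0, 0), (0, -1), (1, -1), (1, 0), (1, 1), (2, 1), (2, 0), (2, -1)]
H-H contact: residue 2 @(1,-1) - residue 7 @(2, -1)
H-H contact: residue 3 @(1,0) - residue 6 @(2, 0)

Answer: 2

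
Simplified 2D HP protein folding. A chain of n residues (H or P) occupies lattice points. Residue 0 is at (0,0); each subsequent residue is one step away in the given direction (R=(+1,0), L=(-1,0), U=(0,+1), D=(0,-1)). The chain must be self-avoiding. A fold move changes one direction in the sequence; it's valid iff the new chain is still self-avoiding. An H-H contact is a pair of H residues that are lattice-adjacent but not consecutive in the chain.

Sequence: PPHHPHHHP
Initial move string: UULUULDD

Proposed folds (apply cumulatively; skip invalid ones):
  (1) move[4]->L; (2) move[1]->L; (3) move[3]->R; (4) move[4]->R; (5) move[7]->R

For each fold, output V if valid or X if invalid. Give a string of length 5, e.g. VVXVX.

Answer: VVXXV

Derivation:
Initial: UULUULDD -> [(0, 0), (0, 1), (0, 2), (-1, 2), (-1, 3), (-1, 4), (-2, 4), (-2, 3), (-2, 2)]
Fold 1: move[4]->L => UULULLDD VALID
Fold 2: move[1]->L => ULLULLDD VALID
Fold 3: move[3]->R => ULLRLLDD INVALID (collision), skipped
Fold 4: move[4]->R => ULLURLDD INVALID (collision), skipped
Fold 5: move[7]->R => ULLULLDR VALID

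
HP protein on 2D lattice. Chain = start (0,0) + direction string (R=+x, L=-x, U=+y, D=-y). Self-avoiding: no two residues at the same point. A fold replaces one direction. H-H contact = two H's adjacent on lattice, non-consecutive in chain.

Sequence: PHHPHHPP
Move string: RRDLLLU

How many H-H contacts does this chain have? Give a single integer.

Answer: 1

Derivation:
Positions: [(0, 0), (1, 0), (2, 0), (2, -1), (1, -1), (0, -1), (-1, -1), (-1, 0)]
H-H contact: residue 1 @(1,0) - residue 4 @(1, -1)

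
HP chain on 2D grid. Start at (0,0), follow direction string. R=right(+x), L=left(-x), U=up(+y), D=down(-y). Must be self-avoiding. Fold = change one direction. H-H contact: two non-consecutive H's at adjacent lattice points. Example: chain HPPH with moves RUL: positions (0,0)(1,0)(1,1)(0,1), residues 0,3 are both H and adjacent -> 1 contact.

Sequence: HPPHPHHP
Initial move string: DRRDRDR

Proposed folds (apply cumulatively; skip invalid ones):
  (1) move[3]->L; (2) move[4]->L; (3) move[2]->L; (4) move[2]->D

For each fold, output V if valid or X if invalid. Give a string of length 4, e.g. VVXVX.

Answer: XVXV

Derivation:
Initial: DRRDRDR -> [(0, 0), (0, -1), (1, -1), (2, -1), (2, -2), (3, -2), (3, -3), (4, -3)]
Fold 1: move[3]->L => DRRLRDR INVALID (collision), skipped
Fold 2: move[4]->L => DRRDLDR VALID
Fold 3: move[2]->L => DRLDLDR INVALID (collision), skipped
Fold 4: move[2]->D => DRDDLDR VALID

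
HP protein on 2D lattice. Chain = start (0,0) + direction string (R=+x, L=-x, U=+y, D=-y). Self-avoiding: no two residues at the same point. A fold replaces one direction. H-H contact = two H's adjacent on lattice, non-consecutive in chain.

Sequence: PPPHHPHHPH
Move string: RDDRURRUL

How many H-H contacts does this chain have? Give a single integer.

Answer: 1

Derivation:
Positions: [(0, 0), (1, 0), (1, -1), (1, -2), (2, -2), (2, -1), (3, -1), (4, -1), (4, 0), (3, 0)]
H-H contact: residue 6 @(3,-1) - residue 9 @(3, 0)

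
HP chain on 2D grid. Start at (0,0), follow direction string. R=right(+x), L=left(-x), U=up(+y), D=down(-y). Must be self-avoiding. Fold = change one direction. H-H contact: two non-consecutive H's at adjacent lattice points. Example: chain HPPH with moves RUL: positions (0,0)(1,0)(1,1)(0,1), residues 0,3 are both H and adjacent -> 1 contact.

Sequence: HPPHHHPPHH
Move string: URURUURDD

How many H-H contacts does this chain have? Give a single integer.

Positions: [(0, 0), (0, 1), (1, 1), (1, 2), (2, 2), (2, 3), (2, 4), (3, 4), (3, 3), (3, 2)]
H-H contact: residue 4 @(2,2) - residue 9 @(3, 2)
H-H contact: residue 5 @(2,3) - residue 8 @(3, 3)

Answer: 2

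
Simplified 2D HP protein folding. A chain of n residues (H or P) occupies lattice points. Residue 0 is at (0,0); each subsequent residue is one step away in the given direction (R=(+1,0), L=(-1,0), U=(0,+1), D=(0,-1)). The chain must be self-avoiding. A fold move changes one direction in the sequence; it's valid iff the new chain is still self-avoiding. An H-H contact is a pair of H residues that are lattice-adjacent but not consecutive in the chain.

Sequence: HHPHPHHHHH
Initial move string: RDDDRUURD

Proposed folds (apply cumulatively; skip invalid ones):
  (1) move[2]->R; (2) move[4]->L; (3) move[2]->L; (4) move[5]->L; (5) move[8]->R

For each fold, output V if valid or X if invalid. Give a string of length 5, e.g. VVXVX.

Answer: VXXXV

Derivation:
Initial: RDDDRUURD -> [(0, 0), (1, 0), (1, -1), (1, -2), (1, -3), (2, -3), (2, -2), (2, -1), (3, -1), (3, -2)]
Fold 1: move[2]->R => RDRDRUURD VALID
Fold 2: move[4]->L => RDRDLUURD INVALID (collision), skipped
Fold 3: move[2]->L => RDLDRUURD INVALID (collision), skipped
Fold 4: move[5]->L => RDRDRLURD INVALID (collision), skipped
Fold 5: move[8]->R => RDRDRUURR VALID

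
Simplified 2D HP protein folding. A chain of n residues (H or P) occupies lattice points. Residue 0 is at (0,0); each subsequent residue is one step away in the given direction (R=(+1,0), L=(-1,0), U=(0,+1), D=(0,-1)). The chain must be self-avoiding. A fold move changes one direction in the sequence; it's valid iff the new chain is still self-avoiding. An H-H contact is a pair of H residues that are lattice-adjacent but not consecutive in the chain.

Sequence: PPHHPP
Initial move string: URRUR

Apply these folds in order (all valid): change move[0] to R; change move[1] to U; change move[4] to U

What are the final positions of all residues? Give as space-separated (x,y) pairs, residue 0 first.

Initial moves: URRUR
Fold: move[0]->R => RRRUR (positions: [(0, 0), (1, 0), (2, 0), (3, 0), (3, 1), (4, 1)])
Fold: move[1]->U => RURUR (positions: [(0, 0), (1, 0), (1, 1), (2, 1), (2, 2), (3, 2)])
Fold: move[4]->U => RURUU (positions: [(0, 0), (1, 0), (1, 1), (2, 1), (2, 2), (2, 3)])

Answer: (0,0) (1,0) (1,1) (2,1) (2,2) (2,3)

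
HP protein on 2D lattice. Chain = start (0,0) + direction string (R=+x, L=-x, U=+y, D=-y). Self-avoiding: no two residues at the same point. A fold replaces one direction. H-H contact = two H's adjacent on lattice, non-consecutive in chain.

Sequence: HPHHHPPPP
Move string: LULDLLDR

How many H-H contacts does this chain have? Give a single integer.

Positions: [(0, 0), (-1, 0), (-1, 1), (-2, 1), (-2, 0), (-3, 0), (-4, 0), (-4, -1), (-3, -1)]
No H-H contacts found.

Answer: 0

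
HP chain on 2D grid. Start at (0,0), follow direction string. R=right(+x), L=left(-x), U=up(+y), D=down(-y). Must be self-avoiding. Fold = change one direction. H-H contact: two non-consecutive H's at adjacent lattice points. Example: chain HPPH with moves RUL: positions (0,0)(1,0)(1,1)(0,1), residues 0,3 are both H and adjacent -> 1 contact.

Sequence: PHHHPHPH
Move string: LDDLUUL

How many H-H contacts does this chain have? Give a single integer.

Positions: [(0, 0), (-1, 0), (-1, -1), (-1, -2), (-2, -2), (-2, -1), (-2, 0), (-3, 0)]
H-H contact: residue 2 @(-1,-1) - residue 5 @(-2, -1)

Answer: 1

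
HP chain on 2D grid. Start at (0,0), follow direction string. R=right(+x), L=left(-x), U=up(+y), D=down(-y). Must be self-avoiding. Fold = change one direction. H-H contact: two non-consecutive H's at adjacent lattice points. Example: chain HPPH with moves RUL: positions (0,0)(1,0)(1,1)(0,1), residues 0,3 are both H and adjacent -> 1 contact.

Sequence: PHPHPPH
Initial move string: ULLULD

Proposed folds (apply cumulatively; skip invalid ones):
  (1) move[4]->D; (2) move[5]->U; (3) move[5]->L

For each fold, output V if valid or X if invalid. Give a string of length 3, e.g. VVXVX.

Answer: XVV

Derivation:
Initial: ULLULD -> [(0, 0), (0, 1), (-1, 1), (-2, 1), (-2, 2), (-3, 2), (-3, 1)]
Fold 1: move[4]->D => ULLUDD INVALID (collision), skipped
Fold 2: move[5]->U => ULLULU VALID
Fold 3: move[5]->L => ULLULL VALID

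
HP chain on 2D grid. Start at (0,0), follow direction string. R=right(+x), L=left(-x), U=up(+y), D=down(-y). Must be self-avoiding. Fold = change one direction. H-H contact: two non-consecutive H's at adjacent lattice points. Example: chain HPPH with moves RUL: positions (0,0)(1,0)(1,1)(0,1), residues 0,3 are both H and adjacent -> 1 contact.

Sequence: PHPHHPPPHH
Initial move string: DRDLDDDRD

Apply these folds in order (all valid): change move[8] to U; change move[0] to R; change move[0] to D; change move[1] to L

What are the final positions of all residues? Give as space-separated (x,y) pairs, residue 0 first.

Answer: (0,0) (0,-1) (-1,-1) (-1,-2) (-2,-2) (-2,-3) (-2,-4) (-2,-5) (-1,-5) (-1,-4)

Derivation:
Initial moves: DRDLDDDRD
Fold: move[8]->U => DRDLDDDRU (positions: [(0, 0), (0, -1), (1, -1), (1, -2), (0, -2), (0, -3), (0, -4), (0, -5), (1, -5), (1, -4)])
Fold: move[0]->R => RRDLDDDRU (positions: [(0, 0), (1, 0), (2, 0), (2, -1), (1, -1), (1, -2), (1, -3), (1, -4), (2, -4), (2, -3)])
Fold: move[0]->D => DRDLDDDRU (positions: [(0, 0), (0, -1), (1, -1), (1, -2), (0, -2), (0, -3), (0, -4), (0, -5), (1, -5), (1, -4)])
Fold: move[1]->L => DLDLDDDRU (positions: [(0, 0), (0, -1), (-1, -1), (-1, -2), (-2, -2), (-2, -3), (-2, -4), (-2, -5), (-1, -5), (-1, -4)])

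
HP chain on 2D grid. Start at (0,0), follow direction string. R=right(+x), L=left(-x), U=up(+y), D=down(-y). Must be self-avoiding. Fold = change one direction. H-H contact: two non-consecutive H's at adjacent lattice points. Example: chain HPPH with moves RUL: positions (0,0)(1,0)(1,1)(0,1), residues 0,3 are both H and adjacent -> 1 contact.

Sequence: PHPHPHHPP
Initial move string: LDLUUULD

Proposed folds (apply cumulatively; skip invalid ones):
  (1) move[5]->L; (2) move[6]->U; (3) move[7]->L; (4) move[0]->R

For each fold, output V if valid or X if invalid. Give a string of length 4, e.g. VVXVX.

Answer: VXVX

Derivation:
Initial: LDLUUULD -> [(0, 0), (-1, 0), (-1, -1), (-2, -1), (-2, 0), (-2, 1), (-2, 2), (-3, 2), (-3, 1)]
Fold 1: move[5]->L => LDLUULLD VALID
Fold 2: move[6]->U => LDLUULUD INVALID (collision), skipped
Fold 3: move[7]->L => LDLUULLL VALID
Fold 4: move[0]->R => RDLUULLL INVALID (collision), skipped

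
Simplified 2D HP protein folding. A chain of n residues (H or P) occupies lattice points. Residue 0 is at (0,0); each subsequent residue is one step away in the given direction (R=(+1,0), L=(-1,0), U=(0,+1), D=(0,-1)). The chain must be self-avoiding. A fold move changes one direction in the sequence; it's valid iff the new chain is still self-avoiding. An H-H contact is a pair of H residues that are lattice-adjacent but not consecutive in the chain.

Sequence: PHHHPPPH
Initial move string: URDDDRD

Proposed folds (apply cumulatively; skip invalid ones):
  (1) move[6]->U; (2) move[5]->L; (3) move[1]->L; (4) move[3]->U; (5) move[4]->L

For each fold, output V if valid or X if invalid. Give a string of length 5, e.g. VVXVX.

Answer: VVVXV

Derivation:
Initial: URDDDRD -> [(0, 0), (0, 1), (1, 1), (1, 0), (1, -1), (1, -2), (2, -2), (2, -3)]
Fold 1: move[6]->U => URDDDRU VALID
Fold 2: move[5]->L => URDDDLU VALID
Fold 3: move[1]->L => ULDDDLU VALID
Fold 4: move[3]->U => ULDUDLU INVALID (collision), skipped
Fold 5: move[4]->L => ULDDLLU VALID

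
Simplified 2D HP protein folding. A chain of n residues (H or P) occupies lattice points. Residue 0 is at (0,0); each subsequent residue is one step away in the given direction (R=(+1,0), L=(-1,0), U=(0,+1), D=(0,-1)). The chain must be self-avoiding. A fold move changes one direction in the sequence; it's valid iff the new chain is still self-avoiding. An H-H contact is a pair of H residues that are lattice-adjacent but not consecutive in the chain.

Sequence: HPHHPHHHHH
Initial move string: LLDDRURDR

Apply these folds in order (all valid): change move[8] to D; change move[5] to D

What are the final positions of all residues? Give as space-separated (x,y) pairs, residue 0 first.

Initial moves: LLDDRURDR
Fold: move[8]->D => LLDDRURDD (positions: [(0, 0), (-1, 0), (-2, 0), (-2, -1), (-2, -2), (-1, -2), (-1, -1), (0, -1), (0, -2), (0, -3)])
Fold: move[5]->D => LLDDRDRDD (positions: [(0, 0), (-1, 0), (-2, 0), (-2, -1), (-2, -2), (-1, -2), (-1, -3), (0, -3), (0, -4), (0, -5)])

Answer: (0,0) (-1,0) (-2,0) (-2,-1) (-2,-2) (-1,-2) (-1,-3) (0,-3) (0,-4) (0,-5)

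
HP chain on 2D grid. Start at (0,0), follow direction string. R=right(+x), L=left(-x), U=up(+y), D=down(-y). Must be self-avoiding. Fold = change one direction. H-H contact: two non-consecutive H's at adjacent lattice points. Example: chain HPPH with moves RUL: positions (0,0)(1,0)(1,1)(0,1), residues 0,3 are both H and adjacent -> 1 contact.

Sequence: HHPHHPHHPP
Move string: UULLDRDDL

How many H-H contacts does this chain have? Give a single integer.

Positions: [(0, 0), (0, 1), (0, 2), (-1, 2), (-2, 2), (-2, 1), (-1, 1), (-1, 0), (-1, -1), (-2, -1)]
H-H contact: residue 0 @(0,0) - residue 7 @(-1, 0)
H-H contact: residue 1 @(0,1) - residue 6 @(-1, 1)
H-H contact: residue 3 @(-1,2) - residue 6 @(-1, 1)

Answer: 3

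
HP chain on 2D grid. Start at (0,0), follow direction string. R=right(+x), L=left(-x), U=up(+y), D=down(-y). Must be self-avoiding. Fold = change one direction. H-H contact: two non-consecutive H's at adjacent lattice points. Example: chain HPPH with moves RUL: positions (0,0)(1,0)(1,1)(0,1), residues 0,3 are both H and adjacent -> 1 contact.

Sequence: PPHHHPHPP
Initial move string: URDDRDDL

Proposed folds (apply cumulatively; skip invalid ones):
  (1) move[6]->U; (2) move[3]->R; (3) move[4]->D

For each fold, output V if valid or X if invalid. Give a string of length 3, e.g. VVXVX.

Initial: URDDRDDL -> [(0, 0), (0, 1), (1, 1), (1, 0), (1, -1), (2, -1), (2, -2), (2, -3), (1, -3)]
Fold 1: move[6]->U => URDDRDUL INVALID (collision), skipped
Fold 2: move[3]->R => URDRRDDL VALID
Fold 3: move[4]->D => URDRDDDL VALID

Answer: XVV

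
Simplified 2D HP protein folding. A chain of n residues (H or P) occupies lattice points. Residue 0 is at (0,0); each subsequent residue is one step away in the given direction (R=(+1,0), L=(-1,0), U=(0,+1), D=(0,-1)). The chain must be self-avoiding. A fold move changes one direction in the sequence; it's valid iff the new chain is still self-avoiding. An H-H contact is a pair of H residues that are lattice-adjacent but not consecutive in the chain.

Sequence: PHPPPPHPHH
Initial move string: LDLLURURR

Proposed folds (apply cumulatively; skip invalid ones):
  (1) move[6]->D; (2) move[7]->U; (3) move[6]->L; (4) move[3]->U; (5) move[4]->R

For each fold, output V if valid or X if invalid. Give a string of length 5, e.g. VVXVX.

Answer: XVXVX

Derivation:
Initial: LDLLURURR -> [(0, 0), (-1, 0), (-1, -1), (-2, -1), (-3, -1), (-3, 0), (-2, 0), (-2, 1), (-1, 1), (0, 1)]
Fold 1: move[6]->D => LDLLURDRR INVALID (collision), skipped
Fold 2: move[7]->U => LDLLURUUR VALID
Fold 3: move[6]->L => LDLLURLUR INVALID (collision), skipped
Fold 4: move[3]->U => LDLUURUUR VALID
Fold 5: move[4]->R => LDLURRUUR INVALID (collision), skipped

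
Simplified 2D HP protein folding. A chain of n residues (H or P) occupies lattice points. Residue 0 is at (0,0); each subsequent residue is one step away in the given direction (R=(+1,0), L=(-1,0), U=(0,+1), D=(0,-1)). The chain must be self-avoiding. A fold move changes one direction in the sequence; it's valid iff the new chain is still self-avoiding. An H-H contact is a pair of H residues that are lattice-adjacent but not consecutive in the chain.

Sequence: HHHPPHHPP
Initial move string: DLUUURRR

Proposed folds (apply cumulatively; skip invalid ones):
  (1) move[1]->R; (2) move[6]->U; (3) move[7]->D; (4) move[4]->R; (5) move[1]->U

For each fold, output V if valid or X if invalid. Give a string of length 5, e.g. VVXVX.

Answer: VVXVX

Derivation:
Initial: DLUUURRR -> [(0, 0), (0, -1), (-1, -1), (-1, 0), (-1, 1), (-1, 2), (0, 2), (1, 2), (2, 2)]
Fold 1: move[1]->R => DRUUURRR VALID
Fold 2: move[6]->U => DRUUURUR VALID
Fold 3: move[7]->D => DRUUURUD INVALID (collision), skipped
Fold 4: move[4]->R => DRUURRUR VALID
Fold 5: move[1]->U => DUUURRUR INVALID (collision), skipped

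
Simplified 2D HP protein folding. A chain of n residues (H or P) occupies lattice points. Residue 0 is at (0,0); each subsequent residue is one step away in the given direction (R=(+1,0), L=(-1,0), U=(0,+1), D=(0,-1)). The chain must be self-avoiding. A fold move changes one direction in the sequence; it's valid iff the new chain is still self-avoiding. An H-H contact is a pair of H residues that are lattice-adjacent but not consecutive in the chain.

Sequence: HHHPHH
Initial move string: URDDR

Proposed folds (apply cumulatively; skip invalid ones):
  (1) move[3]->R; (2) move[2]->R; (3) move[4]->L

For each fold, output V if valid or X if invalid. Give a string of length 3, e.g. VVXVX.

Answer: VVX

Derivation:
Initial: URDDR -> [(0, 0), (0, 1), (1, 1), (1, 0), (1, -1), (2, -1)]
Fold 1: move[3]->R => URDRR VALID
Fold 2: move[2]->R => URRRR VALID
Fold 3: move[4]->L => URRRL INVALID (collision), skipped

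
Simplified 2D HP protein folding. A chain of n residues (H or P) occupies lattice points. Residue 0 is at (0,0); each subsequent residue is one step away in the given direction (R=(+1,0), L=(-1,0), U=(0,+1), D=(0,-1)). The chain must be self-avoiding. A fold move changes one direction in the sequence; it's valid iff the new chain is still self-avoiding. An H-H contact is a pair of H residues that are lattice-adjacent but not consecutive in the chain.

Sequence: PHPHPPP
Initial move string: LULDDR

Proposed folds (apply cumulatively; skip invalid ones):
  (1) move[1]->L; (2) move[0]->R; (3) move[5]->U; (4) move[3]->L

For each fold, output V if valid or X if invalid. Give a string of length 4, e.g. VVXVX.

Answer: VXXV

Derivation:
Initial: LULDDR -> [(0, 0), (-1, 0), (-1, 1), (-2, 1), (-2, 0), (-2, -1), (-1, -1)]
Fold 1: move[1]->L => LLLDDR VALID
Fold 2: move[0]->R => RLLDDR INVALID (collision), skipped
Fold 3: move[5]->U => LLLDDU INVALID (collision), skipped
Fold 4: move[3]->L => LLLLDR VALID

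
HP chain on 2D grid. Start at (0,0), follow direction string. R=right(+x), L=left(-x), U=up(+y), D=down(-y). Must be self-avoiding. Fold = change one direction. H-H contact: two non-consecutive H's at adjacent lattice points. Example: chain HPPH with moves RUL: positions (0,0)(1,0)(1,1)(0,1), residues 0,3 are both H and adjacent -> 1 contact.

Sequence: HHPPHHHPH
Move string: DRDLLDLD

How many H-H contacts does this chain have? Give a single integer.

Positions: [(0, 0), (0, -1), (1, -1), (1, -2), (0, -2), (-1, -2), (-1, -3), (-2, -3), (-2, -4)]
H-H contact: residue 1 @(0,-1) - residue 4 @(0, -2)

Answer: 1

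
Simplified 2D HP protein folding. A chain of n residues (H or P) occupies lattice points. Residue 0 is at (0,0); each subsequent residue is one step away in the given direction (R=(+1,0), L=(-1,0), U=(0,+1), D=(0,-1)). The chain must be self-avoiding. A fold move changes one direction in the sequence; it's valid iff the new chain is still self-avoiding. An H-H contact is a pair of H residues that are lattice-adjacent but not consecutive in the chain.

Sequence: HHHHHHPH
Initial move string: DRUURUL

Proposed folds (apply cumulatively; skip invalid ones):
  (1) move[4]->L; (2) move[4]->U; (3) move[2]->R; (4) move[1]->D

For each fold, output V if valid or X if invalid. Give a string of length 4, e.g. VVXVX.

Initial: DRUURUL -> [(0, 0), (0, -1), (1, -1), (1, 0), (1, 1), (2, 1), (2, 2), (1, 2)]
Fold 1: move[4]->L => DRUULUL VALID
Fold 2: move[4]->U => DRUUUUL VALID
Fold 3: move[2]->R => DRRUUUL VALID
Fold 4: move[1]->D => DDRUUUL VALID

Answer: VVVV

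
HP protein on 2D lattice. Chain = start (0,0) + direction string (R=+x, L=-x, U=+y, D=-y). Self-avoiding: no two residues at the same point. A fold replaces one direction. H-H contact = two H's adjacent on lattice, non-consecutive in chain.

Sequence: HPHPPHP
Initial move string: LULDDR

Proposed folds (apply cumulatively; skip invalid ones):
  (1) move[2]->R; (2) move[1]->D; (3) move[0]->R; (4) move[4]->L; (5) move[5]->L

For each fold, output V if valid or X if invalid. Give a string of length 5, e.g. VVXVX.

Answer: XVVXV

Derivation:
Initial: LULDDR -> [(0, 0), (-1, 0), (-1, 1), (-2, 1), (-2, 0), (-2, -1), (-1, -1)]
Fold 1: move[2]->R => LURDDR INVALID (collision), skipped
Fold 2: move[1]->D => LDLDDR VALID
Fold 3: move[0]->R => RDLDDR VALID
Fold 4: move[4]->L => RDLDLR INVALID (collision), skipped
Fold 5: move[5]->L => RDLDDL VALID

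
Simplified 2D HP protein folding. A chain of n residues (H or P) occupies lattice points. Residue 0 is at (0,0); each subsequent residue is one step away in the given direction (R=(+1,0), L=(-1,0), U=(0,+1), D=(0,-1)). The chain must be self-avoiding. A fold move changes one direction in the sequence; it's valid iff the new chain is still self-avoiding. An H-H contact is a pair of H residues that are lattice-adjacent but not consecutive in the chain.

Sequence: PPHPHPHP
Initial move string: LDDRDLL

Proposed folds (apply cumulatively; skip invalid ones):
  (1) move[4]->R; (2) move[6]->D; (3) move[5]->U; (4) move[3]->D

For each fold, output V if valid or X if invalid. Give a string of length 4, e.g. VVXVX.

Initial: LDDRDLL -> [(0, 0), (-1, 0), (-1, -1), (-1, -2), (0, -2), (0, -3), (-1, -3), (-2, -3)]
Fold 1: move[4]->R => LDDRRLL INVALID (collision), skipped
Fold 2: move[6]->D => LDDRDLD VALID
Fold 3: move[5]->U => LDDRDUD INVALID (collision), skipped
Fold 4: move[3]->D => LDDDDLD VALID

Answer: XVXV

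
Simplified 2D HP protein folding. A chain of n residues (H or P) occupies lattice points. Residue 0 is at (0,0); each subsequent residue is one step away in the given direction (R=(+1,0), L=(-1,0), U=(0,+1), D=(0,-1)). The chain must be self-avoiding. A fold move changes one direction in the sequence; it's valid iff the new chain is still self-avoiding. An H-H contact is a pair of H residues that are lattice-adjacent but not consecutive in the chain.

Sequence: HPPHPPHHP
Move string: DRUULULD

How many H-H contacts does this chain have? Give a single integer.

Positions: [(0, 0), (0, -1), (1, -1), (1, 0), (1, 1), (0, 1), (0, 2), (-1, 2), (-1, 1)]
H-H contact: residue 0 @(0,0) - residue 3 @(1, 0)

Answer: 1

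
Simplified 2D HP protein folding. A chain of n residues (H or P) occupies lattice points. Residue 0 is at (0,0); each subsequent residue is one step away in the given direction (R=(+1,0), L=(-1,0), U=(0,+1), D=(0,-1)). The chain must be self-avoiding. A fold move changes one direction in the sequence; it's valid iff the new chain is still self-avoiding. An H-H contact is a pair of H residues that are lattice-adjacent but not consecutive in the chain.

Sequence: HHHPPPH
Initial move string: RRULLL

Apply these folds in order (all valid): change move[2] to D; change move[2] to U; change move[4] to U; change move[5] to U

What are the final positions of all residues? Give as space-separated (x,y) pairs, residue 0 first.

Answer: (0,0) (1,0) (2,0) (2,1) (1,1) (1,2) (1,3)

Derivation:
Initial moves: RRULLL
Fold: move[2]->D => RRDLLL (positions: [(0, 0), (1, 0), (2, 0), (2, -1), (1, -1), (0, -1), (-1, -1)])
Fold: move[2]->U => RRULLL (positions: [(0, 0), (1, 0), (2, 0), (2, 1), (1, 1), (0, 1), (-1, 1)])
Fold: move[4]->U => RRULUL (positions: [(0, 0), (1, 0), (2, 0), (2, 1), (1, 1), (1, 2), (0, 2)])
Fold: move[5]->U => RRULUU (positions: [(0, 0), (1, 0), (2, 0), (2, 1), (1, 1), (1, 2), (1, 3)])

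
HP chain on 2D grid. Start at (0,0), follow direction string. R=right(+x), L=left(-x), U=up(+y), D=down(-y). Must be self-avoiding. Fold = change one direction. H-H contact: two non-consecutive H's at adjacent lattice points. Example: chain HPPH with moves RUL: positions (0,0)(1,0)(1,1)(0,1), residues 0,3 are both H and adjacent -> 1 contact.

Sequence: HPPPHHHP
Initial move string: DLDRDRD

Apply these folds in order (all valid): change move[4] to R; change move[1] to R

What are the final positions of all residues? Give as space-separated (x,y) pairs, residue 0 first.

Answer: (0,0) (0,-1) (1,-1) (1,-2) (2,-2) (3,-2) (4,-2) (4,-3)

Derivation:
Initial moves: DLDRDRD
Fold: move[4]->R => DLDRRRD (positions: [(0, 0), (0, -1), (-1, -1), (-1, -2), (0, -2), (1, -2), (2, -2), (2, -3)])
Fold: move[1]->R => DRDRRRD (positions: [(0, 0), (0, -1), (1, -1), (1, -2), (2, -2), (3, -2), (4, -2), (4, -3)])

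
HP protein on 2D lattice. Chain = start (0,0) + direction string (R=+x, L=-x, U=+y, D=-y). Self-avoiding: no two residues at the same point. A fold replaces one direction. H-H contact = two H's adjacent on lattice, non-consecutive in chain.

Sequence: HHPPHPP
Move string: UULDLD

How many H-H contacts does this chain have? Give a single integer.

Answer: 1

Derivation:
Positions: [(0, 0), (0, 1), (0, 2), (-1, 2), (-1, 1), (-2, 1), (-2, 0)]
H-H contact: residue 1 @(0,1) - residue 4 @(-1, 1)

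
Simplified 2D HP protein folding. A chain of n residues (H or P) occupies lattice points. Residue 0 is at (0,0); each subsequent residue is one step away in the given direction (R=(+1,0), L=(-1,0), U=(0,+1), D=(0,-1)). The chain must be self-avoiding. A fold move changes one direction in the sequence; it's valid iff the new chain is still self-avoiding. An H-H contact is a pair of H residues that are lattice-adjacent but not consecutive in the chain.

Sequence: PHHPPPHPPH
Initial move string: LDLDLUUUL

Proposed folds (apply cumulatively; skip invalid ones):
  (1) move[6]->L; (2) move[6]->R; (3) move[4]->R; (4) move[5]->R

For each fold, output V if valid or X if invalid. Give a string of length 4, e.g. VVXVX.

Initial: LDLDLUUUL -> [(0, 0), (-1, 0), (-1, -1), (-2, -1), (-2, -2), (-3, -2), (-3, -1), (-3, 0), (-3, 1), (-4, 1)]
Fold 1: move[6]->L => LDLDLULUL VALID
Fold 2: move[6]->R => LDLDLURUL INVALID (collision), skipped
Fold 3: move[4]->R => LDLDRULUL INVALID (collision), skipped
Fold 4: move[5]->R => LDLDLRLUL INVALID (collision), skipped

Answer: VXXX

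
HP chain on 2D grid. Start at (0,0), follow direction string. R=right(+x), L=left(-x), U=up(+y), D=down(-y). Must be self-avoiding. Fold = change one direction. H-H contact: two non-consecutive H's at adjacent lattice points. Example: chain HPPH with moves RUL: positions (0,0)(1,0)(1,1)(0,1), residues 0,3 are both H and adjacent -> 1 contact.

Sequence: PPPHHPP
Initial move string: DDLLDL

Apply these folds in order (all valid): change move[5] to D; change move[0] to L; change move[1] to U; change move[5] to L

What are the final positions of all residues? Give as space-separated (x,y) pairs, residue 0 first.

Initial moves: DDLLDL
Fold: move[5]->D => DDLLDD (positions: [(0, 0), (0, -1), (0, -2), (-1, -2), (-2, -2), (-2, -3), (-2, -4)])
Fold: move[0]->L => LDLLDD (positions: [(0, 0), (-1, 0), (-1, -1), (-2, -1), (-3, -1), (-3, -2), (-3, -3)])
Fold: move[1]->U => LULLDD (positions: [(0, 0), (-1, 0), (-1, 1), (-2, 1), (-3, 1), (-3, 0), (-3, -1)])
Fold: move[5]->L => LULLDL (positions: [(0, 0), (-1, 0), (-1, 1), (-2, 1), (-3, 1), (-3, 0), (-4, 0)])

Answer: (0,0) (-1,0) (-1,1) (-2,1) (-3,1) (-3,0) (-4,0)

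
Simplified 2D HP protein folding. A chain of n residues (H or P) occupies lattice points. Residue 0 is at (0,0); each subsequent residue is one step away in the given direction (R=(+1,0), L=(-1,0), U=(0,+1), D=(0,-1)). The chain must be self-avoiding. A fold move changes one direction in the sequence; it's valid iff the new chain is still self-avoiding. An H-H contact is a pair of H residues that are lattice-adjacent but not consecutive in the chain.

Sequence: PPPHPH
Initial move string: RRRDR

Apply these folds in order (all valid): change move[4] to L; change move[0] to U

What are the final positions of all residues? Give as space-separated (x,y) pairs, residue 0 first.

Answer: (0,0) (0,1) (1,1) (2,1) (2,0) (1,0)

Derivation:
Initial moves: RRRDR
Fold: move[4]->L => RRRDL (positions: [(0, 0), (1, 0), (2, 0), (3, 0), (3, -1), (2, -1)])
Fold: move[0]->U => URRDL (positions: [(0, 0), (0, 1), (1, 1), (2, 1), (2, 0), (1, 0)])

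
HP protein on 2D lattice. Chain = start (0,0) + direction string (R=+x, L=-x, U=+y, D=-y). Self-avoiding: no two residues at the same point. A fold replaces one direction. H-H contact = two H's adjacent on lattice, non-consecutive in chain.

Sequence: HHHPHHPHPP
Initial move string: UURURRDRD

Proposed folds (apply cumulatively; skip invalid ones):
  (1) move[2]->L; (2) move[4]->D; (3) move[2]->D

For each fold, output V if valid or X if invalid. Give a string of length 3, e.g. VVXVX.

Answer: VXX

Derivation:
Initial: UURURRDRD -> [(0, 0), (0, 1), (0, 2), (1, 2), (1, 3), (2, 3), (3, 3), (3, 2), (4, 2), (4, 1)]
Fold 1: move[2]->L => UULURRDRD VALID
Fold 2: move[4]->D => UULUDRDRD INVALID (collision), skipped
Fold 3: move[2]->D => UUDURRDRD INVALID (collision), skipped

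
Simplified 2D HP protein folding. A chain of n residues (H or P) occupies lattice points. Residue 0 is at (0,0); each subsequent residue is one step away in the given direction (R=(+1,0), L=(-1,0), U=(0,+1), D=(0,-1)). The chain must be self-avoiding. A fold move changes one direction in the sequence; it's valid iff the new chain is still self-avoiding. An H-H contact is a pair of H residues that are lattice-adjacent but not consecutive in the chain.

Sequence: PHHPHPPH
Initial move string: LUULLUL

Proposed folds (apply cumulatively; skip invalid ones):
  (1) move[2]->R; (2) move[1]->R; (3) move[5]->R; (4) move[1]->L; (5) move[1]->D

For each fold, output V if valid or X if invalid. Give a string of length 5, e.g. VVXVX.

Answer: XXXVX

Derivation:
Initial: LUULLUL -> [(0, 0), (-1, 0), (-1, 1), (-1, 2), (-2, 2), (-3, 2), (-3, 3), (-4, 3)]
Fold 1: move[2]->R => LURLLUL INVALID (collision), skipped
Fold 2: move[1]->R => LRULLUL INVALID (collision), skipped
Fold 3: move[5]->R => LUULLRL INVALID (collision), skipped
Fold 4: move[1]->L => LLULLUL VALID
Fold 5: move[1]->D => LDULLUL INVALID (collision), skipped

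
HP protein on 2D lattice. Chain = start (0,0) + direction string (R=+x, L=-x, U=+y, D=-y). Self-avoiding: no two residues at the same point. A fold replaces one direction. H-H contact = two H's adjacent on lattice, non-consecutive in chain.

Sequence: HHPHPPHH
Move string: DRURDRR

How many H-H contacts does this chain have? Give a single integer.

Positions: [(0, 0), (0, -1), (1, -1), (1, 0), (2, 0), (2, -1), (3, -1), (4, -1)]
H-H contact: residue 0 @(0,0) - residue 3 @(1, 0)

Answer: 1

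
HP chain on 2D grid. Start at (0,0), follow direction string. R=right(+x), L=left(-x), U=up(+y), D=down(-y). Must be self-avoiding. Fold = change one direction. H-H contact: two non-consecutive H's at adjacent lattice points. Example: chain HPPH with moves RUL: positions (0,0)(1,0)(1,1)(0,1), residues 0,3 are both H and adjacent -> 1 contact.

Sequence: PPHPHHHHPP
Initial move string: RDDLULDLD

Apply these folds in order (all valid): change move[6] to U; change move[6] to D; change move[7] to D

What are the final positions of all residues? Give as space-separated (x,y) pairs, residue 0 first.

Initial moves: RDDLULDLD
Fold: move[6]->U => RDDLULULD (positions: [(0, 0), (1, 0), (1, -1), (1, -2), (0, -2), (0, -1), (-1, -1), (-1, 0), (-2, 0), (-2, -1)])
Fold: move[6]->D => RDDLULDLD (positions: [(0, 0), (1, 0), (1, -1), (1, -2), (0, -2), (0, -1), (-1, -1), (-1, -2), (-2, -2), (-2, -3)])
Fold: move[7]->D => RDDLULDDD (positions: [(0, 0), (1, 0), (1, -1), (1, -2), (0, -2), (0, -1), (-1, -1), (-1, -2), (-1, -3), (-1, -4)])

Answer: (0,0) (1,0) (1,-1) (1,-2) (0,-2) (0,-1) (-1,-1) (-1,-2) (-1,-3) (-1,-4)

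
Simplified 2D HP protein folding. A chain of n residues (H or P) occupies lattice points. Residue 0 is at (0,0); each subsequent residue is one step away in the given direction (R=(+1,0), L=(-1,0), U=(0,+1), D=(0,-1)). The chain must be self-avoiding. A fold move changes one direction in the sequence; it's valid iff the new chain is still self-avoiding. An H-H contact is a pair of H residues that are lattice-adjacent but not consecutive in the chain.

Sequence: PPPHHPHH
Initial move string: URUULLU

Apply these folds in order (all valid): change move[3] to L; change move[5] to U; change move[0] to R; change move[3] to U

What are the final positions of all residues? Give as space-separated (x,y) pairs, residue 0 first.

Answer: (0,0) (1,0) (2,0) (2,1) (2,2) (1,2) (1,3) (1,4)

Derivation:
Initial moves: URUULLU
Fold: move[3]->L => URULLLU (positions: [(0, 0), (0, 1), (1, 1), (1, 2), (0, 2), (-1, 2), (-2, 2), (-2, 3)])
Fold: move[5]->U => URULLUU (positions: [(0, 0), (0, 1), (1, 1), (1, 2), (0, 2), (-1, 2), (-1, 3), (-1, 4)])
Fold: move[0]->R => RRULLUU (positions: [(0, 0), (1, 0), (2, 0), (2, 1), (1, 1), (0, 1), (0, 2), (0, 3)])
Fold: move[3]->U => RRUULUU (positions: [(0, 0), (1, 0), (2, 0), (2, 1), (2, 2), (1, 2), (1, 3), (1, 4)])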